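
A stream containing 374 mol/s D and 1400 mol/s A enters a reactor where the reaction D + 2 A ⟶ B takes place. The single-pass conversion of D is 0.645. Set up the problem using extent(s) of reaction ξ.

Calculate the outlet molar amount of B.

241 mol/s

D reacted = 0.645 × 374 = 241.2 mol/s; ν_D = −1, so ξ = 241.2/1 = 241.2 mol/s.
Outlet amounts (n = n₀ + ν ξ):
  D: 374 − 1(241.2) = 132.8
  A: 1400 − 2(241.2) = 917.5
  B: 0 + 1(241.2) = 241.2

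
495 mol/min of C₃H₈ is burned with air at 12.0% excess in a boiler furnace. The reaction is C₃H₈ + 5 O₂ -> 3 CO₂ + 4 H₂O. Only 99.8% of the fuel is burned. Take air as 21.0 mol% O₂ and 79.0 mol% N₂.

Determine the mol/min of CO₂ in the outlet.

1480 mol/min

Stoichiometric O₂ = 5 × 495 = 2475 mol/min; O₂ fed = 2475 × 1.120 = 2772 mol/min.
N₂ fed = 2772 × 79/21 = 10430 mol/min.
Fuel reacted = 0.998 × 495 → ξ = 494 mol/min.
Outlet (n = n₀ + ν ξ):
  C₃H₈: 495 − 1(494) = 0.99
  O₂: 2772 − 5(494) = 302
  N₂: 10430 (inert)
  CO₂: 0 + 3(494) = 1482
  H₂O: 0 + 4(494) = 1976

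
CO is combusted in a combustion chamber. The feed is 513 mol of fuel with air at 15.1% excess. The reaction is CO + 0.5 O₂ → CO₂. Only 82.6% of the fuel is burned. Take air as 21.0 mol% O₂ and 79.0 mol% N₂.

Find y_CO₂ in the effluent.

0.248

Stoichiometric O₂ = 0.5 × 513 = 256.5 mol; O₂ fed = 256.5 × 1.151 = 295.2 mol.
N₂ fed = 295.2 × 79/21 = 1111 mol.
Fuel reacted = 0.826 × 513 → ξ = 423.7 mol.
Outlet (n = n₀ + ν ξ):
  CO: 513 − 1(423.7) = 89.26
  O₂: 295.2 − 0.5(423.7) = 83.36
  N₂: 1111 (inert)
  CO₂: 0 + 1(423.7) = 423.7
Total out = 1707 mol; y_CO₂ = 423.7 / 1707 = 0.2482.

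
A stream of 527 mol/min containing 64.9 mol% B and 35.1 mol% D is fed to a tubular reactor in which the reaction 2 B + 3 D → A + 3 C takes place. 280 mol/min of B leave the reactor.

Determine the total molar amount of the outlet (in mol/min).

For B: n = n₀ − 2ξ → 280 = 342 − 2ξ, giving ξ = 31.01 mol/min.
Outlet amounts (n = n₀ + ν ξ):
  B: 342 − 2(31.01) = 280
  D: 185 − 3(31.01) = 91.94
  A: 0 + 1(31.01) = 31.01
  C: 0 + 3(31.01) = 93.03
Total out = 280 + 91.94 + 31.01 + 93.03 = 496 mol/min.

496 mol/min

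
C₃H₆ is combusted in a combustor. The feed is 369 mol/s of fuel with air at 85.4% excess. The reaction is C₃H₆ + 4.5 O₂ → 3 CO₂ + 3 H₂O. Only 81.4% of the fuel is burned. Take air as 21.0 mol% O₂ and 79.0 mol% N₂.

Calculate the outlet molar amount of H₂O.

901 mol/s

Stoichiometric O₂ = 4.5 × 369 = 1660 mol/s; O₂ fed = 1660 × 1.854 = 3079 mol/s.
N₂ fed = 3079 × 79/21 = 11580 mol/s.
Fuel reacted = 0.814 × 369 → ξ = 300.4 mol/s.
Outlet (n = n₀ + ν ξ):
  C₃H₆: 369 − 1(300.4) = 68.63
  O₂: 3079 − 4.5(300.4) = 1727
  N₂: 11580 (inert)
  CO₂: 0 + 3(300.4) = 901.1
  H₂O: 0 + 3(300.4) = 901.1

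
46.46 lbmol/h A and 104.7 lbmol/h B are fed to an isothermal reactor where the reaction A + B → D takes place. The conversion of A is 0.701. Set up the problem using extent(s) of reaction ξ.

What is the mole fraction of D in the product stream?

0.275

A reacted = 0.701 × 46.46 = 32.57 lbmol/h; ν_A = −1, so ξ = 32.57/1 = 32.57 lbmol/h.
Outlet amounts (n = n₀ + ν ξ):
  A: 46.46 − 1(32.57) = 13.89
  B: 104.7 − 1(32.57) = 72.13
  D: 0 + 1(32.57) = 32.57
Total out = 118.6 lbmol/h; y_D = 32.57 / 118.6 = 0.2746.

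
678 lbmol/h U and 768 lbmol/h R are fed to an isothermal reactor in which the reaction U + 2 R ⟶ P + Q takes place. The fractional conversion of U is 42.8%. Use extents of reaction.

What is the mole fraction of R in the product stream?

0.162

U reacted = 0.428 × 678 = 290.2 lbmol/h; ν_U = −1, so ξ = 290.2/1 = 290.2 lbmol/h.
Outlet amounts (n = n₀ + ν ξ):
  U: 678 − 1(290.2) = 387.8
  R: 768 − 2(290.2) = 187.6
  P: 0 + 1(290.2) = 290.2
  Q: 0 + 1(290.2) = 290.2
Total out = 1156 lbmol/h; y_R = 187.6 / 1156 = 0.1623.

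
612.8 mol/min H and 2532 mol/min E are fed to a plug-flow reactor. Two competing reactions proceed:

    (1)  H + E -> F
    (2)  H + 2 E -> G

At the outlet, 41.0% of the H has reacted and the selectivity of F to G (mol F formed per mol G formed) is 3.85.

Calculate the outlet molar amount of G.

Conversion of H: H consumed = 0.41 × 612.8 = 251.2 mol/min = 1ξ₁ + 1ξ₂.
Selectivity: 1ξ₁ / (1ξ₂) = 3.85 → ξ₁ = 3.85 ξ₂.
Substitute: (1·3.85 + 1) ξ₂ = 251.2 → ξ₂ = 51.8 mol/min, ξ₁ = 199.4 mol/min.
Outlet amounts (n = n₀ + Σ ν·ξ):
  H: 612.8 − 1(199.4) − 1(51.8) = 361.6
  E: 2532 − 1(199.4) − 2(51.8) = 2229
  F: 0 + 1(199.4) = 199.4
  G: 0 + 1(51.8) = 51.8

51.8 mol/min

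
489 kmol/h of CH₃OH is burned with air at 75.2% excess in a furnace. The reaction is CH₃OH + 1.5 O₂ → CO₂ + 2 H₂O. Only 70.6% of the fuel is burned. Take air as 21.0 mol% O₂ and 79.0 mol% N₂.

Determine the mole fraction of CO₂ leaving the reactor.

0.0509

Stoichiometric O₂ = 1.5 × 489 = 733.5 kmol/h; O₂ fed = 733.5 × 1.752 = 1285 kmol/h.
N₂ fed = 1285 × 79/21 = 4834 kmol/h.
Fuel reacted = 0.706 × 489 → ξ = 345.2 kmol/h.
Outlet (n = n₀ + ν ξ):
  CH₃OH: 489 − 1(345.2) = 143.8
  O₂: 1285 − 1.5(345.2) = 767.2
  N₂: 4834 (inert)
  CO₂: 0 + 1(345.2) = 345.2
  H₂O: 0 + 2(345.2) = 690.5
Total out = 6781 kmol/h; y_CO₂ = 345.2 / 6781 = 0.05091.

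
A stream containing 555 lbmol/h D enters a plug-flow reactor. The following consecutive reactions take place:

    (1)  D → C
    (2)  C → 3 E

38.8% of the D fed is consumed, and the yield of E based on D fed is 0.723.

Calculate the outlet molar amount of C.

Conversion of D: D consumed = 1ξ₁ = 0.388 × 555 → ξ₁ = 215.3 lbmol/h.
Yield of E: 3ξ₂ / 555 = 0.723 → ξ₂ = 133.8 lbmol/h.
Outlet amounts (n = n₀ + Σ ν·ξ):
  D: 555 − 1(215.3) = 339.7
  C: 0 + 1(215.3) − 1(133.8) = 81.59
  E: 0 + 3(133.8) = 401.3

81.6 lbmol/h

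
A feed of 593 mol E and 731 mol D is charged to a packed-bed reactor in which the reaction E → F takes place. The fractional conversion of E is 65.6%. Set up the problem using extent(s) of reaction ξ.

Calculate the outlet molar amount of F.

E reacted = 0.656 × 593 = 389 mol; ν_E = −1, so ξ = 389/1 = 389 mol.
Outlet amounts (n = n₀ + ν ξ):
  E: 593 − 1(389) = 204
  F: 0 + 1(389) = 389
  D: 731 (inert)

389 mol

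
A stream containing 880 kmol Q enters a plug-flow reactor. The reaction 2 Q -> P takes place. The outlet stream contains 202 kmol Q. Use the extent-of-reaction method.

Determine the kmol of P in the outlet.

339 kmol

For Q: n = n₀ − 2ξ → 202 = 880 − 2ξ, giving ξ = 339 kmol.
Outlet amounts (n = n₀ + ν ξ):
  Q: 880 − 2(339) = 202
  P: 0 + 1(339) = 339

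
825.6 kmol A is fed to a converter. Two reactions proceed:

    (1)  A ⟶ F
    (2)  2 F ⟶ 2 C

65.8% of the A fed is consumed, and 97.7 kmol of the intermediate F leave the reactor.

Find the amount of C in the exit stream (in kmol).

446 kmol

Conversion of A: A consumed = 1ξ₁ = 0.658 × 825.6 → ξ₁ = 543.2 kmol.
F balance: n_F = 0 + 1ξ₁ − 2ξ₂ = 97.7 → ξ₂ = (1·543.2 − 97.7)/2 = 222.8 kmol.
Outlet amounts (n = n₀ + Σ ν·ξ):
  A: 825.6 − 1(543.2) = 282.4
  F: 0 + 1(543.2) − 2(222.8) = 97.7
  C: 0 + 2(222.8) = 445.5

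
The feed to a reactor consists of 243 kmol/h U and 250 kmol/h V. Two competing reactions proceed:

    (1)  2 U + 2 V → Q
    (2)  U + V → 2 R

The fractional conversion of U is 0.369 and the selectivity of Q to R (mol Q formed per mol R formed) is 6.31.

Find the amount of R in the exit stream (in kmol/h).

6.83 kmol/h

Conversion of U: U consumed = 0.369 × 243 = 89.67 kmol/h = 2ξ₁ + 1ξ₂.
Selectivity: 1ξ₁ / (2ξ₂) = 6.31 → ξ₁ = 12.62 ξ₂.
Substitute: (2·12.62 + 1) ξ₂ = 89.67 → ξ₂ = 3.417 kmol/h, ξ₁ = 43.12 kmol/h.
Outlet amounts (n = n₀ + Σ ν·ξ):
  U: 243 − 2(43.12) − 1(3.417) = 153.3
  V: 250 − 2(43.12) − 1(3.417) = 160.3
  Q: 0 + 1(43.12) = 43.12
  R: 0 + 2(3.417) = 6.834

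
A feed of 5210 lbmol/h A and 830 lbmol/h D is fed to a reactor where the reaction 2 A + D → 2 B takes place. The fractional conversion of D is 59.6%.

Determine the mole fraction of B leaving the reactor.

D reacted = 0.596 × 830 = 494.7 lbmol/h; ν_D = −1, so ξ = 494.7/1 = 494.7 lbmol/h.
Outlet amounts (n = n₀ + ν ξ):
  A: 5210 − 2(494.7) = 4221
  D: 830 − 1(494.7) = 335.3
  B: 0 + 2(494.7) = 989.4
Total out = 5545 lbmol/h; y_B = 989.4 / 5545 = 0.1784.

0.178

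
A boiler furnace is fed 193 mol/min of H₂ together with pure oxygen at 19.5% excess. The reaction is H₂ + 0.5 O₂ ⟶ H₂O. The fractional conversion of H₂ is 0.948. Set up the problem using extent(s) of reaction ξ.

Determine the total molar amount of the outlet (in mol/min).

217 mol/min

Stoichiometric O₂ = 0.5 × 193 = 96.5 mol/min; O₂ fed = 96.5 × 1.195 = 115.3 mol/min.
Fuel reacted = 0.948 × 193 → ξ = 183 mol/min.
Outlet (n = n₀ + ν ξ):
  H₂: 193 − 1(183) = 10.04
  O₂: 115.3 − 0.5(183) = 23.84
  H₂O: 0 + 1(183) = 183
Total out = 10.04 + 23.84 + 183 = 216.8 mol/min.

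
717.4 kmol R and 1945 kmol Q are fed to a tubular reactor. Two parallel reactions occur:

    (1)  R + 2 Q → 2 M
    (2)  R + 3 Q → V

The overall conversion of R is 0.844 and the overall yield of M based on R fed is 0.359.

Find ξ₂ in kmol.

ξ₂ = 477 kmol

Yield of M: 2ξ₁ / 717.4 = 0.359 → ξ₁ = 128.8 kmol.
Conversion of R: 1ξ₁ + 1ξ₂ = 0.844 × 717.4 = 605.5 → ξ₂ = 476.7 kmol.
Outlet amounts (n = n₀ + Σ ν·ξ):
  R: 717.4 − 1(128.8) − 1(476.7) = 111.9
  Q: 1945 − 2(128.8) − 3(476.7) = 257.3
  M: 0 + 2(128.8) = 257.5
  V: 0 + 1(476.7) = 476.7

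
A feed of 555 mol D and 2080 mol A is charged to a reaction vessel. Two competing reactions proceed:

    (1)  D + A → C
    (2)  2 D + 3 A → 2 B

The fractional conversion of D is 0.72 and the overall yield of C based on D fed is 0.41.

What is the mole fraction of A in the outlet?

Yield of C: 1ξ₁ / 555 = 0.41 → ξ₁ = 227.5 mol.
Conversion of D: 1ξ₁ + 2ξ₂ = 0.72 × 555 = 399.6 → ξ₂ = 86.02 mol.
Outlet amounts (n = n₀ + Σ ν·ξ):
  D: 555 − 1(227.5) − 2(86.02) = 155.4
  A: 2080 − 1(227.5) − 3(86.02) = 1594
  C: 0 + 1(227.5) = 227.5
  B: 0 + 2(86.02) = 172
Total out = 2149 mol; y_A = 1594 / 2149 = 0.7418.

0.742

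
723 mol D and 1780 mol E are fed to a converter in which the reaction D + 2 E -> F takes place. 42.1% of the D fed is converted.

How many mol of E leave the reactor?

1170 mol

D reacted = 0.421 × 723 = 304.4 mol; ν_D = −1, so ξ = 304.4/1 = 304.4 mol.
Outlet amounts (n = n₀ + ν ξ):
  D: 723 − 1(304.4) = 418.6
  E: 1780 − 2(304.4) = 1171
  F: 0 + 1(304.4) = 304.4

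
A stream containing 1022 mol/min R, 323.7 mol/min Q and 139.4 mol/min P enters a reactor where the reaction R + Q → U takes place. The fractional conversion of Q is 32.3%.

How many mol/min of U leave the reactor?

Q reacted = 0.323 × 323.7 = 104.6 mol/min; ν_Q = −1, so ξ = 104.6/1 = 104.6 mol/min.
Outlet amounts (n = n₀ + ν ξ):
  R: 1022 − 1(104.6) = 917.4
  Q: 323.7 − 1(104.6) = 219.1
  U: 0 + 1(104.6) = 104.6
  P: 139.4 (inert)

105 mol/min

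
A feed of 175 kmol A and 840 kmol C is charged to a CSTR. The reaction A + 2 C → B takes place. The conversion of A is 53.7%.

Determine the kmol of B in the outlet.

94 kmol

A reacted = 0.537 × 175 = 93.98 kmol; ν_A = −1, so ξ = 93.98/1 = 93.98 kmol.
Outlet amounts (n = n₀ + ν ξ):
  A: 175 − 1(93.98) = 81.02
  C: 840 − 2(93.98) = 652
  B: 0 + 1(93.98) = 93.98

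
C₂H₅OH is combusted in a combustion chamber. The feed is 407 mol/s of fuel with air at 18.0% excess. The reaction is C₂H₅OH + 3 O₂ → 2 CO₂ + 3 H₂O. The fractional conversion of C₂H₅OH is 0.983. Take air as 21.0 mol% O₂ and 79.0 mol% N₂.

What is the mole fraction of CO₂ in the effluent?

0.104

Stoichiometric O₂ = 3 × 407 = 1221 mol/s; O₂ fed = 1221 × 1.180 = 1441 mol/s.
N₂ fed = 1441 × 79/21 = 5420 mol/s.
Fuel reacted = 0.983 × 407 → ξ = 400.1 mol/s.
Outlet (n = n₀ + ν ξ):
  C₂H₅OH: 407 − 1(400.1) = 6.919
  O₂: 1441 − 3(400.1) = 240.5
  N₂: 5420 (inert)
  CO₂: 0 + 2(400.1) = 800.2
  H₂O: 0 + 3(400.1) = 1200
Total out = 7668 mol/s; y_CO₂ = 800.2 / 7668 = 0.1044.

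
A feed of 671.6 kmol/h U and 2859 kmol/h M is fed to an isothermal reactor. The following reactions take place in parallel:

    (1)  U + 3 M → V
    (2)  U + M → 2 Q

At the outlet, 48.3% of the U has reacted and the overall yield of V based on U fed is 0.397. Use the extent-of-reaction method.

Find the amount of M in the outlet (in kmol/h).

2000 kmol/h

Yield of V: 1ξ₁ / 671.6 = 0.397 → ξ₁ = 266.6 kmol/h.
Conversion of U: 1ξ₁ + 1ξ₂ = 0.483 × 671.6 = 324.4 → ξ₂ = 57.76 kmol/h.
Outlet amounts (n = n₀ + Σ ν·ξ):
  U: 671.6 − 1(266.6) − 1(57.76) = 347.2
  M: 2859 − 3(266.6) − 1(57.76) = 2001
  V: 0 + 1(266.6) = 266.6
  Q: 0 + 2(57.76) = 115.5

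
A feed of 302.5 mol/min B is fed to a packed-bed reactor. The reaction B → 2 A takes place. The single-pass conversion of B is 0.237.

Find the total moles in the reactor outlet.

374 mol/min

B reacted = 0.237 × 302.5 = 71.69 mol/min; ν_B = −1, so ξ = 71.69/1 = 71.69 mol/min.
Outlet amounts (n = n₀ + ν ξ):
  B: 302.5 − 1(71.69) = 230.8
  A: 0 + 2(71.69) = 143.4
Total out = 230.8 + 143.4 = 374.2 mol/min.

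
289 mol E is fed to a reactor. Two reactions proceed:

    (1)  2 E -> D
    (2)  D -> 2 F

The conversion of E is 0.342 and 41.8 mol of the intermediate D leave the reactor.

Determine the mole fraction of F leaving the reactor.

Conversion of E: E consumed = 2ξ₁ = 0.342 × 289 → ξ₁ = 49.42 mol.
D balance: n_D = 0 + 1ξ₁ − 1ξ₂ = 41.8 → ξ₂ = (1·49.42 − 41.8)/1 = 7.619 mol.
Outlet amounts (n = n₀ + Σ ν·ξ):
  E: 289 − 2(49.42) = 190.2
  D: 0 + 1(49.42) − 1(7.619) = 41.8
  F: 0 + 2(7.619) = 15.24
Total out = 247.2 mol; y_F = 15.24 / 247.2 = 0.06164.

0.0616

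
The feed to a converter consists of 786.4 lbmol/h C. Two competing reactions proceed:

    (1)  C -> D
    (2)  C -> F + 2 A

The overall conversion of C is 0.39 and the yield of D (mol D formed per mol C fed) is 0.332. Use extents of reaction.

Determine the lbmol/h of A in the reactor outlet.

Yield of D: 1ξ₁ / 786.4 = 0.332 → ξ₁ = 261.1 lbmol/h.
Conversion of C: 1ξ₁ + 1ξ₂ = 0.39 × 786.4 = 306.7 → ξ₂ = 45.61 lbmol/h.
Outlet amounts (n = n₀ + Σ ν·ξ):
  C: 786.4 − 1(261.1) − 1(45.61) = 479.7
  D: 0 + 1(261.1) = 261.1
  F: 0 + 1(45.61) = 45.61
  A: 0 + 2(45.61) = 91.22

91.2 lbmol/h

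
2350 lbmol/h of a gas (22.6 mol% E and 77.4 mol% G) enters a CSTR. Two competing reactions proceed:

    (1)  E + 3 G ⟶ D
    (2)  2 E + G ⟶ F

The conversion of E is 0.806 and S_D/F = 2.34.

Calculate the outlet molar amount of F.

98.6 lbmol/h

Conversion of E: E consumed = 0.806 × 531.1 = 428.1 lbmol/h = 1ξ₁ + 2ξ₂.
Selectivity: 1ξ₁ / (1ξ₂) = 2.34 → ξ₁ = 2.34 ξ₂.
Substitute: (1·2.34 + 2) ξ₂ = 428.1 → ξ₂ = 98.63 lbmol/h, ξ₁ = 230.8 lbmol/h.
Outlet amounts (n = n₀ + Σ ν·ξ):
  E: 531.1 − 1(230.8) − 2(98.63) = 103
  G: 1819 − 3(230.8) − 1(98.63) = 1028
  D: 0 + 1(230.8) = 230.8
  F: 0 + 1(98.63) = 98.63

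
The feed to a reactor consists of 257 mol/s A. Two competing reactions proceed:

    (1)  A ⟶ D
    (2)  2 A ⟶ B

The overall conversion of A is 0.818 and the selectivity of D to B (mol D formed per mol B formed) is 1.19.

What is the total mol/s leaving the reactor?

Conversion of A: A consumed = 0.818 × 257 = 210.2 mol/s = 1ξ₁ + 2ξ₂.
Selectivity: 1ξ₁ / (1ξ₂) = 1.19 → ξ₁ = 1.19 ξ₂.
Substitute: (1·1.19 + 2) ξ₂ = 210.2 → ξ₂ = 65.9 mol/s, ξ₁ = 78.42 mol/s.
Outlet amounts (n = n₀ + Σ ν·ξ):
  A: 257 − 1(78.42) − 2(65.9) = 46.77
  D: 0 + 1(78.42) = 78.42
  B: 0 + 1(65.9) = 65.9
Total out = 46.77 + 78.42 + 65.9 = 191.1 mol/s.

191 mol/s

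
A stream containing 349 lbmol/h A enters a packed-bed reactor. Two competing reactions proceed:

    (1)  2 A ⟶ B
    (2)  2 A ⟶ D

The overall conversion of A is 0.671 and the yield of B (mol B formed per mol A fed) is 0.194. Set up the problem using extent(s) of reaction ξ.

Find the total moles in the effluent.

Yield of B: 1ξ₁ / 349 = 0.194 → ξ₁ = 67.71 lbmol/h.
Conversion of A: 2ξ₁ + 2ξ₂ = 0.671 × 349 = 234.2 → ξ₂ = 49.38 lbmol/h.
Outlet amounts (n = n₀ + Σ ν·ξ):
  A: 349 − 2(67.71) − 2(49.38) = 114.8
  B: 0 + 1(67.71) = 67.71
  D: 0 + 1(49.38) = 49.38
Total out = 114.8 + 67.71 + 49.38 = 231.9 lbmol/h.

232 lbmol/h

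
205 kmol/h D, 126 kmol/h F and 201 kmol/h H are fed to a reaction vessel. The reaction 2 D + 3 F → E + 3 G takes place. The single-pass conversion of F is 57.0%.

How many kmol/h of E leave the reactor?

23.9 kmol/h

F reacted = 0.57 × 126 = 71.82 kmol/h; ν_F = −3, so ξ = 71.82/3 = 23.94 kmol/h.
Outlet amounts (n = n₀ + ν ξ):
  D: 205 − 2(23.94) = 157.1
  F: 126 − 3(23.94) = 54.18
  E: 0 + 1(23.94) = 23.94
  G: 0 + 3(23.94) = 71.82
  H: 201 (inert)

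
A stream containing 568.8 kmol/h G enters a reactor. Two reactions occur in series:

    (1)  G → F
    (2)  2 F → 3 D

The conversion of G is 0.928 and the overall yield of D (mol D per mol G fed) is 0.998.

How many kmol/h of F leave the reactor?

149 kmol/h

Conversion of G: G consumed = 1ξ₁ = 0.928 × 568.8 → ξ₁ = 527.8 kmol/h.
Yield of D: 3ξ₂ / 568.8 = 0.998 → ξ₂ = 189.2 kmol/h.
Outlet amounts (n = n₀ + Σ ν·ξ):
  G: 568.8 − 1(527.8) = 40.95
  F: 0 + 1(527.8) − 2(189.2) = 149.4
  D: 0 + 3(189.2) = 567.7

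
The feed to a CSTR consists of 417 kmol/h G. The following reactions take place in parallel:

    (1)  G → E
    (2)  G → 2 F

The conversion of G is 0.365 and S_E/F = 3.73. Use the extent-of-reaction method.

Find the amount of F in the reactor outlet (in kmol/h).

36 kmol/h

Conversion of G: G consumed = 0.365 × 417 = 152.2 kmol/h = 1ξ₁ + 1ξ₂.
Selectivity: 1ξ₁ / (2ξ₂) = 3.73 → ξ₁ = 7.46 ξ₂.
Substitute: (1·7.46 + 1) ξ₂ = 152.2 → ξ₂ = 17.99 kmol/h, ξ₁ = 134.2 kmol/h.
Outlet amounts (n = n₀ + Σ ν·ξ):
  G: 417 − 1(134.2) − 1(17.99) = 264.8
  E: 0 + 1(134.2) = 134.2
  F: 0 + 2(17.99) = 35.98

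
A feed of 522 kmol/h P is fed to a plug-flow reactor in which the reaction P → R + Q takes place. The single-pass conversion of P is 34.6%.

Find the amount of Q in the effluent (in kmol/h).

P reacted = 0.346 × 522 = 180.6 kmol/h; ν_P = −1, so ξ = 180.6/1 = 180.6 kmol/h.
Outlet amounts (n = n₀ + ν ξ):
  P: 522 − 1(180.6) = 341.4
  R: 0 + 1(180.6) = 180.6
  Q: 0 + 1(180.6) = 180.6

181 kmol/h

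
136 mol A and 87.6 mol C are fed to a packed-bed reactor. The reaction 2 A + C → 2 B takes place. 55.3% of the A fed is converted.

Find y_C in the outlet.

A reacted = 0.553 × 136 = 75.21 mol; ν_A = −2, so ξ = 75.21/2 = 37.6 mol.
Outlet amounts (n = n₀ + ν ξ):
  A: 136 − 2(37.6) = 60.79
  C: 87.6 − 1(37.6) = 50
  B: 0 + 2(37.6) = 75.21
Total out = 186 mol; y_C = 50 / 186 = 0.2688.

0.269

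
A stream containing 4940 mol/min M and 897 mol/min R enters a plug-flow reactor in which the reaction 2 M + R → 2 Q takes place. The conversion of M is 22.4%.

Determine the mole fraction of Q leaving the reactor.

0.209

M reacted = 0.224 × 4940 = 1107 mol/min; ν_M = −2, so ξ = 1107/2 = 553.3 mol/min.
Outlet amounts (n = n₀ + ν ξ):
  M: 4940 − 2(553.3) = 3833
  R: 897 − 1(553.3) = 343.7
  Q: 0 + 2(553.3) = 1107
Total out = 5284 mol/min; y_Q = 1107 / 5284 = 0.2094.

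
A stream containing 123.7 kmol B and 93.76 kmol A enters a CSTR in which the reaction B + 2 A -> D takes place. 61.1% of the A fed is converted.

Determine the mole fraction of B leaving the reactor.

0.593

A reacted = 0.611 × 93.76 = 57.29 kmol; ν_A = −2, so ξ = 57.29/2 = 28.64 kmol.
Outlet amounts (n = n₀ + ν ξ):
  B: 123.7 − 1(28.64) = 95.06
  A: 93.76 − 2(28.64) = 36.47
  D: 0 + 1(28.64) = 28.64
Total out = 160.2 kmol; y_B = 95.06 / 160.2 = 0.5935.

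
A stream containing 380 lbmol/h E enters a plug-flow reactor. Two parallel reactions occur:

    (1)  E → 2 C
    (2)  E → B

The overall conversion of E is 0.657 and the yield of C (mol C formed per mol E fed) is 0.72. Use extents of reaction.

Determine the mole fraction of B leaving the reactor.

Yield of C: 2ξ₁ / 380 = 0.72 → ξ₁ = 136.8 lbmol/h.
Conversion of E: 1ξ₁ + 1ξ₂ = 0.657 × 380 = 249.7 → ξ₂ = 112.9 lbmol/h.
Outlet amounts (n = n₀ + Σ ν·ξ):
  E: 380 − 1(136.8) − 1(112.9) = 130.3
  C: 0 + 2(136.8) = 273.6
  B: 0 + 1(112.9) = 112.9
Total out = 516.8 lbmol/h; y_B = 112.9 / 516.8 = 0.2184.

0.218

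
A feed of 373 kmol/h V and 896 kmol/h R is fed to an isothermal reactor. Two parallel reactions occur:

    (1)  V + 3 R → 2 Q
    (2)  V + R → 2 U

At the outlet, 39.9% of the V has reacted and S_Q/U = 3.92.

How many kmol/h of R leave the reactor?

Conversion of V: V consumed = 0.399 × 373 = 148.8 kmol/h = 1ξ₁ + 1ξ₂.
Selectivity: 2ξ₁ / (2ξ₂) = 3.92 → ξ₁ = 3.92 ξ₂.
Substitute: (1·3.92 + 1) ξ₂ = 148.8 → ξ₂ = 30.25 kmol/h, ξ₁ = 118.6 kmol/h.
Outlet amounts (n = n₀ + Σ ν·ξ):
  V: 373 − 1(118.6) − 1(30.25) = 224.2
  R: 896 − 3(118.6) − 1(30.25) = 510
  Q: 0 + 2(118.6) = 237.2
  U: 0 + 2(30.25) = 60.5

510 kmol/h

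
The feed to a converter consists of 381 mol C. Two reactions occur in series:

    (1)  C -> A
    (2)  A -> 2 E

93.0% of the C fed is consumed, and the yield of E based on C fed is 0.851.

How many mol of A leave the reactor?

Conversion of C: C consumed = 1ξ₁ = 0.93 × 381 → ξ₁ = 354.3 mol.
Yield of E: 2ξ₂ / 381 = 0.851 → ξ₂ = 162.1 mol.
Outlet amounts (n = n₀ + Σ ν·ξ):
  C: 381 − 1(354.3) = 26.67
  A: 0 + 1(354.3) − 1(162.1) = 192.2
  E: 0 + 2(162.1) = 324.2

192 mol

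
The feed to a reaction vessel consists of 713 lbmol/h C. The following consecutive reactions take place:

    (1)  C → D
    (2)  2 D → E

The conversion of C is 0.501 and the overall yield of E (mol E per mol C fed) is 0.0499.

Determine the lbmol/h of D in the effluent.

Conversion of C: C consumed = 1ξ₁ = 0.501 × 713 → ξ₁ = 357.2 lbmol/h.
Yield of E: 1ξ₂ / 713 = 0.0499 → ξ₂ = 35.58 lbmol/h.
Outlet amounts (n = n₀ + Σ ν·ξ):
  C: 713 − 1(357.2) = 355.8
  D: 0 + 1(357.2) − 2(35.58) = 286.1
  E: 0 + 1(35.58) = 35.58

286 lbmol/h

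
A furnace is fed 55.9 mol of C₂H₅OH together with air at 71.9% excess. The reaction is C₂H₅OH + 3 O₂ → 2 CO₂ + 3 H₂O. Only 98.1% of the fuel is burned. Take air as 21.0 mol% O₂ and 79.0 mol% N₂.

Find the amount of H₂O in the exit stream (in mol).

Stoichiometric O₂ = 3 × 55.9 = 167.7 mol; O₂ fed = 167.7 × 1.719 = 288.3 mol.
N₂ fed = 288.3 × 79/21 = 1084 mol.
Fuel reacted = 0.981 × 55.9 → ξ = 54.84 mol.
Outlet (n = n₀ + ν ξ):
  C₂H₅OH: 55.9 − 1(54.84) = 1.062
  O₂: 288.3 − 3(54.84) = 123.8
  N₂: 1084 (inert)
  CO₂: 0 + 2(54.84) = 109.7
  H₂O: 0 + 3(54.84) = 164.5

165 mol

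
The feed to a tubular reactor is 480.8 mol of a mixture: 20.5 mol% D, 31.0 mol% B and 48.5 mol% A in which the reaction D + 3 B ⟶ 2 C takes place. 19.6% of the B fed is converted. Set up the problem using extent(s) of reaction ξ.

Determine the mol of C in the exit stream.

B reacted = 0.196 × 149 = 29.21 mol; ν_B = −3, so ξ = 29.21/3 = 9.738 mol.
Outlet amounts (n = n₀ + ν ξ):
  D: 98.56 − 1(9.738) = 88.83
  B: 149 − 3(9.738) = 119.8
  C: 0 + 2(9.738) = 19.48
  A: 233.2 (inert)

19.5 mol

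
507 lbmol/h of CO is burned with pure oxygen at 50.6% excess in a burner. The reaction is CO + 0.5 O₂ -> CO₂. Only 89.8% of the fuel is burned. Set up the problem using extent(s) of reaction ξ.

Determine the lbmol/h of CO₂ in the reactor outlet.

Stoichiometric O₂ = 0.5 × 507 = 253.5 lbmol/h; O₂ fed = 253.5 × 1.506 = 381.8 lbmol/h.
Fuel reacted = 0.898 × 507 → ξ = 455.3 lbmol/h.
Outlet (n = n₀ + ν ξ):
  CO: 507 − 1(455.3) = 51.71
  O₂: 381.8 − 0.5(455.3) = 154.1
  CO₂: 0 + 1(455.3) = 455.3

455 lbmol/h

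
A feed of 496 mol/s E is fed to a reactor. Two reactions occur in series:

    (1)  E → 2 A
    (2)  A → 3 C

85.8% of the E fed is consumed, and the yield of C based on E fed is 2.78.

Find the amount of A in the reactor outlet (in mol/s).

392 mol/s

Conversion of E: E consumed = 1ξ₁ = 0.858 × 496 → ξ₁ = 425.6 mol/s.
Yield of C: 3ξ₂ / 496 = 2.78 → ξ₂ = 459.6 mol/s.
Outlet amounts (n = n₀ + Σ ν·ξ):
  E: 496 − 1(425.6) = 70.43
  A: 0 + 2(425.6) − 1(459.6) = 391.5
  C: 0 + 3(459.6) = 1379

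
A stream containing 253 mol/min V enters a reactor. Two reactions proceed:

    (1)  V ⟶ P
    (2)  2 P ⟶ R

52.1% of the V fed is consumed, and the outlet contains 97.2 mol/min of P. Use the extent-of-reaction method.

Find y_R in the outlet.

0.0734

Conversion of V: V consumed = 1ξ₁ = 0.521 × 253 → ξ₁ = 131.8 mol/min.
P balance: n_P = 0 + 1ξ₁ − 2ξ₂ = 97.2 → ξ₂ = (1·131.8 − 97.2)/2 = 17.31 mol/min.
Outlet amounts (n = n₀ + Σ ν·ξ):
  V: 253 − 1(131.8) = 121.2
  P: 0 + 1(131.8) − 2(17.31) = 97.2
  R: 0 + 1(17.31) = 17.31
Total out = 235.7 mol/min; y_R = 17.31 / 235.7 = 0.07343.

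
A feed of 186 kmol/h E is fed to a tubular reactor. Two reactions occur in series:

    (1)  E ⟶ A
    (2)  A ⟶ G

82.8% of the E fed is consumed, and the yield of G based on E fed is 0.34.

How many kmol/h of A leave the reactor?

90.8 kmol/h

Conversion of E: E consumed = 1ξ₁ = 0.828 × 186 → ξ₁ = 154 kmol/h.
Yield of G: 1ξ₂ / 186 = 0.34 → ξ₂ = 63.24 kmol/h.
Outlet amounts (n = n₀ + Σ ν·ξ):
  E: 186 − 1(154) = 31.99
  A: 0 + 1(154) − 1(63.24) = 90.77
  G: 0 + 1(63.24) = 63.24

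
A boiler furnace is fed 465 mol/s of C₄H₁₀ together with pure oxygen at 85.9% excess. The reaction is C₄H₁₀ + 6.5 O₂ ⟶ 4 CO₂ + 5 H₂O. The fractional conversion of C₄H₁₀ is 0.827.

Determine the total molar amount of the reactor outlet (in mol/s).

6660 mol/s

Stoichiometric O₂ = 6.5 × 465 = 3022 mol/s; O₂ fed = 3022 × 1.859 = 5619 mol/s.
Fuel reacted = 0.827 × 465 → ξ = 384.6 mol/s.
Outlet (n = n₀ + ν ξ):
  C₄H₁₀: 465 − 1(384.6) = 80.44
  O₂: 5619 − 6.5(384.6) = 3119
  CO₂: 0 + 4(384.6) = 1538
  H₂O: 0 + 5(384.6) = 1923
Total out = 80.44 + 3119 + 1538 + 1923 = 6661 mol/s.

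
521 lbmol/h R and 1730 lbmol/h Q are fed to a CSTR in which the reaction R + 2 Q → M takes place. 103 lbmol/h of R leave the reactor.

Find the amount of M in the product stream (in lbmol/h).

For R: n = n₀ − 1ξ → 103 = 521 − 1ξ, giving ξ = 418 lbmol/h.
Outlet amounts (n = n₀ + ν ξ):
  R: 521 − 1(418) = 103
  Q: 1730 − 2(418) = 894
  M: 0 + 1(418) = 418

418 lbmol/h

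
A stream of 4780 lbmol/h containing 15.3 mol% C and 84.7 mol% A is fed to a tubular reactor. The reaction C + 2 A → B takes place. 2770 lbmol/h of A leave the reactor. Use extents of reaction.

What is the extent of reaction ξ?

ξ = 639 lbmol/h

For A: n = n₀ − 2ξ → 2770 = 4049 − 2ξ, giving ξ = 639.3 lbmol/h.
Outlet amounts (n = n₀ + ν ξ):
  C: 731.3 − 1(639.3) = 92.01
  A: 4049 − 2(639.3) = 2770
  B: 0 + 1(639.3) = 639.3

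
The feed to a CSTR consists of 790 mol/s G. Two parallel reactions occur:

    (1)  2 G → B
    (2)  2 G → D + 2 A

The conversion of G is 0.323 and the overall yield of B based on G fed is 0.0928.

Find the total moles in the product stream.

771 mol/s

Yield of B: 1ξ₁ / 790 = 0.0928 → ξ₁ = 73.31 mol/s.
Conversion of G: 2ξ₁ + 2ξ₂ = 0.323 × 790 = 255.2 → ξ₂ = 54.27 mol/s.
Outlet amounts (n = n₀ + Σ ν·ξ):
  G: 790 − 2(73.31) − 2(54.27) = 534.8
  B: 0 + 1(73.31) = 73.31
  D: 0 + 1(54.27) = 54.27
  A: 0 + 2(54.27) = 108.5
Total out = 534.8 + 73.31 + 54.27 + 108.5 = 771 mol/s.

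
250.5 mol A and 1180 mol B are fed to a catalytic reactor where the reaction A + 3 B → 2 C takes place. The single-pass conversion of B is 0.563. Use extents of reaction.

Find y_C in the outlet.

B reacted = 0.563 × 1180 = 664.3 mol; ν_B = −3, so ξ = 664.3/3 = 221.4 mol.
Outlet amounts (n = n₀ + ν ξ):
  A: 250.5 − 1(221.4) = 29.05
  B: 1180 − 3(221.4) = 515.7
  C: 0 + 2(221.4) = 442.9
Total out = 987.6 mol; y_C = 442.9 / 987.6 = 0.4485.

0.448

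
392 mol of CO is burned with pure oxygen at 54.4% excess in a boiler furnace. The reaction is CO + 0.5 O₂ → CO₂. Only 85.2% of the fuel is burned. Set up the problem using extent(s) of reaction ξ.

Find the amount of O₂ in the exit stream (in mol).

136 mol

Stoichiometric O₂ = 0.5 × 392 = 196 mol; O₂ fed = 196 × 1.544 = 302.6 mol.
Fuel reacted = 0.852 × 392 → ξ = 334 mol.
Outlet (n = n₀ + ν ξ):
  CO: 392 − 1(334) = 58.02
  O₂: 302.6 − 0.5(334) = 135.6
  CO₂: 0 + 1(334) = 334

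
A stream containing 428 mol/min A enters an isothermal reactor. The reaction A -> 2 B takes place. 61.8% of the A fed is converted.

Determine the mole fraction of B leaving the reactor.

0.764

A reacted = 0.618 × 428 = 264.5 mol/min; ν_A = −1, so ξ = 264.5/1 = 264.5 mol/min.
Outlet amounts (n = n₀ + ν ξ):
  A: 428 − 1(264.5) = 163.5
  B: 0 + 2(264.5) = 529
Total out = 692.5 mol/min; y_B = 529 / 692.5 = 0.7639.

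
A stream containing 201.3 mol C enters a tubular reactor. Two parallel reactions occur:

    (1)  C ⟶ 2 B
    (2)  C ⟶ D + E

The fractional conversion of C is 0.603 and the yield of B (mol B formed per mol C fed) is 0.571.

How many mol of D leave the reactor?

63.9 mol

Yield of B: 2ξ₁ / 201.3 = 0.571 → ξ₁ = 57.47 mol.
Conversion of C: 1ξ₁ + 1ξ₂ = 0.603 × 201.3 = 121.4 → ξ₂ = 63.91 mol.
Outlet amounts (n = n₀ + Σ ν·ξ):
  C: 201.3 − 1(57.47) − 1(63.91) = 79.92
  B: 0 + 2(57.47) = 114.9
  D: 0 + 1(63.91) = 63.91
  E: 0 + 1(63.91) = 63.91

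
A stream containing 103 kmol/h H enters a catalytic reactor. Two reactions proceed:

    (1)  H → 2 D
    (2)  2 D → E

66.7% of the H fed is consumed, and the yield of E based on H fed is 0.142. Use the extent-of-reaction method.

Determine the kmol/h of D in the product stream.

108 kmol/h

Conversion of H: H consumed = 1ξ₁ = 0.667 × 103 → ξ₁ = 68.7 kmol/h.
Yield of E: 1ξ₂ / 103 = 0.142 → ξ₂ = 14.63 kmol/h.
Outlet amounts (n = n₀ + Σ ν·ξ):
  H: 103 − 1(68.7) = 34.3
  D: 0 + 2(68.7) − 2(14.63) = 108.2
  E: 0 + 1(14.63) = 14.63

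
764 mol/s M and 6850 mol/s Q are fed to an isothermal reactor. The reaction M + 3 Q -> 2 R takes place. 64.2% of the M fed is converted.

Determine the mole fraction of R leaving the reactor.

M reacted = 0.642 × 764 = 490.5 mol/s; ν_M = −1, so ξ = 490.5/1 = 490.5 mol/s.
Outlet amounts (n = n₀ + ν ξ):
  M: 764 − 1(490.5) = 273.5
  Q: 6850 − 3(490.5) = 5379
  R: 0 + 2(490.5) = 981
Total out = 6633 mol/s; y_R = 981 / 6633 = 0.1479.

0.148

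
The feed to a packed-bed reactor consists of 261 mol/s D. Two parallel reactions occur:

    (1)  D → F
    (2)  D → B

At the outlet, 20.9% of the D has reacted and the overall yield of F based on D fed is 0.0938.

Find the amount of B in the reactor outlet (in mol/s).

Yield of F: 1ξ₁ / 261 = 0.0938 → ξ₁ = 24.48 mol/s.
Conversion of D: 1ξ₁ + 1ξ₂ = 0.209 × 261 = 54.55 → ξ₂ = 30.07 mol/s.
Outlet amounts (n = n₀ + Σ ν·ξ):
  D: 261 − 1(24.48) − 1(30.07) = 206.5
  F: 0 + 1(24.48) = 24.48
  B: 0 + 1(30.07) = 30.07

30.1 mol/s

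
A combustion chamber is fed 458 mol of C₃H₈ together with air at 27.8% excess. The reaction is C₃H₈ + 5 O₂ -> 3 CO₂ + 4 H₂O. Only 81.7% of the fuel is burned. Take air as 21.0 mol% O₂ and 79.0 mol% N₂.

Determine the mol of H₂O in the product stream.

Stoichiometric O₂ = 5 × 458 = 2290 mol; O₂ fed = 2290 × 1.278 = 2927 mol.
N₂ fed = 2927 × 79/21 = 11010 mol.
Fuel reacted = 0.817 × 458 → ξ = 374.2 mol.
Outlet (n = n₀ + ν ξ):
  C₃H₈: 458 − 1(374.2) = 83.81
  O₂: 2927 − 5(374.2) = 1056
  N₂: 11010 (inert)
  CO₂: 0 + 3(374.2) = 1123
  H₂O: 0 + 4(374.2) = 1497

1500 mol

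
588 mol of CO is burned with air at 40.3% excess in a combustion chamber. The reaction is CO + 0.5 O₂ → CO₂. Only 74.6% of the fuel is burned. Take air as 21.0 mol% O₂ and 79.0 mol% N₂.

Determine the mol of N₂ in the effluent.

1550 mol

Stoichiometric O₂ = 0.5 × 588 = 294 mol; O₂ fed = 294 × 1.403 = 412.5 mol.
N₂ fed = 412.5 × 79/21 = 1552 mol.
Fuel reacted = 0.746 × 588 → ξ = 438.6 mol.
Outlet (n = n₀ + ν ξ):
  CO: 588 − 1(438.6) = 149.4
  O₂: 412.5 − 0.5(438.6) = 193.2
  N₂: 1552 (inert)
  CO₂: 0 + 1(438.6) = 438.6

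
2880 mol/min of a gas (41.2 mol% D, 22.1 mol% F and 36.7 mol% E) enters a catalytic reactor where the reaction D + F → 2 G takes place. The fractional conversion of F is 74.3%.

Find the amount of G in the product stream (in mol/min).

946 mol/min

F reacted = 0.743 × 636.5 = 472.9 mol/min; ν_F = −1, so ξ = 472.9/1 = 472.9 mol/min.
Outlet amounts (n = n₀ + ν ξ):
  D: 1187 − 1(472.9) = 713.7
  F: 636.5 − 1(472.9) = 163.6
  G: 0 + 2(472.9) = 945.8
  E: 1057 (inert)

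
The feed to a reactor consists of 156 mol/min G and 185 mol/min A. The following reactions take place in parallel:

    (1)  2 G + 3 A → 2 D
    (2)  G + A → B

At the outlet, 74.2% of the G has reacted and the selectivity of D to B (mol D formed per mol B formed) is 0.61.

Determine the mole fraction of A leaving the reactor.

Conversion of G: G consumed = 0.742 × 156 = 115.8 mol/min = 2ξ₁ + 1ξ₂.
Selectivity: 2ξ₁ / (1ξ₂) = 0.61 → ξ₁ = 0.305 ξ₂.
Substitute: (2·0.305 + 1) ξ₂ = 115.8 → ξ₂ = 71.9 mol/min, ξ₁ = 21.93 mol/min.
Outlet amounts (n = n₀ + Σ ν·ξ):
  G: 156 − 2(21.93) − 1(71.9) = 40.25
  A: 185 − 3(21.93) − 1(71.9) = 47.32
  D: 0 + 2(21.93) = 43.86
  B: 0 + 1(71.9) = 71.9
Total out = 203.3 mol/min; y_A = 47.32 / 203.3 = 0.2327.

0.233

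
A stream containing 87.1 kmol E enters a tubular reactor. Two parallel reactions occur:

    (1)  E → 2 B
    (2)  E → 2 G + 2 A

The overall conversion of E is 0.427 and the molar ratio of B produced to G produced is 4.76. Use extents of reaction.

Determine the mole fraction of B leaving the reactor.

Conversion of E: E consumed = 0.427 × 87.1 = 37.19 kmol = 1ξ₁ + 1ξ₂.
Selectivity: 2ξ₁ / (2ξ₂) = 4.76 → ξ₁ = 4.76 ξ₂.
Substitute: (1·4.76 + 1) ξ₂ = 37.19 → ξ₂ = 6.457 kmol, ξ₁ = 30.73 kmol.
Outlet amounts (n = n₀ + Σ ν·ξ):
  E: 87.1 − 1(30.73) − 1(6.457) = 49.91
  B: 0 + 2(30.73) = 61.47
  G: 0 + 2(6.457) = 12.91
  A: 0 + 2(6.457) = 12.91
Total out = 137.2 kmol; y_B = 61.47 / 137.2 = 0.448.

0.448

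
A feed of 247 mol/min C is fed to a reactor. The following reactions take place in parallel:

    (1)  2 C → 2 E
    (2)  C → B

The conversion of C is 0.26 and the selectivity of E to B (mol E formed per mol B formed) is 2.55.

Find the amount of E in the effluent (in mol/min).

Conversion of C: C consumed = 0.26 × 247 = 64.22 mol/min = 2ξ₁ + 1ξ₂.
Selectivity: 2ξ₁ / (1ξ₂) = 2.55 → ξ₁ = 1.275 ξ₂.
Substitute: (2·1.275 + 1) ξ₂ = 64.22 → ξ₂ = 18.09 mol/min, ξ₁ = 23.06 mol/min.
Outlet amounts (n = n₀ + Σ ν·ξ):
  C: 247 − 2(23.06) − 1(18.09) = 182.8
  E: 0 + 2(23.06) = 46.13
  B: 0 + 1(18.09) = 18.09

46.1 mol/min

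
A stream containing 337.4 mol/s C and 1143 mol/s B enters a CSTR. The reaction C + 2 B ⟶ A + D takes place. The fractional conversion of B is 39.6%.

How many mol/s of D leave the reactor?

B reacted = 0.396 × 1143 = 452.6 mol/s; ν_B = −2, so ξ = 452.6/2 = 226.3 mol/s.
Outlet amounts (n = n₀ + ν ξ):
  C: 337.4 − 1(226.3) = 111.1
  B: 1143 − 2(226.3) = 690.4
  A: 0 + 1(226.3) = 226.3
  D: 0 + 1(226.3) = 226.3

226 mol/s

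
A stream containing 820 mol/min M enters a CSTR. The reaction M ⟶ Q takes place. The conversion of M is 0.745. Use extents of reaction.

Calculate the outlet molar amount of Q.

M reacted = 0.745 × 820 = 610.9 mol/min; ν_M = −1, so ξ = 610.9/1 = 610.9 mol/min.
Outlet amounts (n = n₀ + ν ξ):
  M: 820 − 1(610.9) = 209.1
  Q: 0 + 1(610.9) = 610.9

611 mol/min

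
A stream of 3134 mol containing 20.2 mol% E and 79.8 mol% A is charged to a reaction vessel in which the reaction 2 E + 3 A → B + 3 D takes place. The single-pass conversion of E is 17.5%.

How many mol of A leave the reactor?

2330 mol

E reacted = 0.175 × 633.1 = 110.8 mol; ν_E = −2, so ξ = 110.8/2 = 55.39 mol.
Outlet amounts (n = n₀ + ν ξ):
  E: 633.1 − 2(55.39) = 522.3
  A: 2501 − 3(55.39) = 2335
  B: 0 + 1(55.39) = 55.39
  D: 0 + 3(55.39) = 166.2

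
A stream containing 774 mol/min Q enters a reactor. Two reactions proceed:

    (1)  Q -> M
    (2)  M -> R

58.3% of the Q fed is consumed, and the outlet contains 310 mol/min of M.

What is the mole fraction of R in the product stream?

0.182

Conversion of Q: Q consumed = 1ξ₁ = 0.583 × 774 → ξ₁ = 451.2 mol/min.
M balance: n_M = 0 + 1ξ₁ − 1ξ₂ = 310 → ξ₂ = (1·451.2 − 310)/1 = 141.2 mol/min.
Outlet amounts (n = n₀ + Σ ν·ξ):
  Q: 774 − 1(451.2) = 322.8
  M: 0 + 1(451.2) − 1(141.2) = 310
  R: 0 + 1(141.2) = 141.2
Total out = 774 mol/min; y_R = 141.2 / 774 = 0.1825.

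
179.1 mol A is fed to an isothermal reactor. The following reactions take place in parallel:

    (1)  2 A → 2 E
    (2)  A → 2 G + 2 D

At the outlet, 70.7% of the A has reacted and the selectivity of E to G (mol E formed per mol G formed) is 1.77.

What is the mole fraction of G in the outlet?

0.212

Conversion of A: A consumed = 0.707 × 179.1 = 126.6 mol = 2ξ₁ + 1ξ₂.
Selectivity: 2ξ₁ / (2ξ₂) = 1.77 → ξ₁ = 1.77 ξ₂.
Substitute: (2·1.77 + 1) ξ₂ = 126.6 → ξ₂ = 27.89 mol, ξ₁ = 49.37 mol.
Outlet amounts (n = n₀ + Σ ν·ξ):
  A: 179.1 − 2(49.37) − 1(27.89) = 52.48
  E: 0 + 2(49.37) = 98.73
  G: 0 + 2(27.89) = 55.78
  D: 0 + 2(27.89) = 55.78
Total out = 262.8 mol; y_G = 55.78 / 262.8 = 0.2123.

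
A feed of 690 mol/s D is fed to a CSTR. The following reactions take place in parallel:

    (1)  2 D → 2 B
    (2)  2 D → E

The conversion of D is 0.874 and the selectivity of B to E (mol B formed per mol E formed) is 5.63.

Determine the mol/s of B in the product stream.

445 mol/s

Conversion of D: D consumed = 0.874 × 690 = 603.1 mol/s = 2ξ₁ + 2ξ₂.
Selectivity: 2ξ₁ / (1ξ₂) = 5.63 → ξ₁ = 2.815 ξ₂.
Substitute: (2·2.815 + 2) ξ₂ = 603.1 → ξ₂ = 79.04 mol/s, ξ₁ = 222.5 mol/s.
Outlet amounts (n = n₀ + Σ ν·ξ):
  D: 690 − 2(222.5) − 2(79.04) = 86.94
  B: 0 + 2(222.5) = 445
  E: 0 + 1(79.04) = 79.04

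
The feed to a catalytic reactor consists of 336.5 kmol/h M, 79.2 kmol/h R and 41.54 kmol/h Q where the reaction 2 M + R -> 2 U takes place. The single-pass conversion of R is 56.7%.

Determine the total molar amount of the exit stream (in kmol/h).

412 kmol/h

R reacted = 0.567 × 79.2 = 44.91 kmol/h; ν_R = −1, so ξ = 44.91/1 = 44.91 kmol/h.
Outlet amounts (n = n₀ + ν ξ):
  M: 336.5 − 2(44.91) = 246.7
  R: 79.2 − 1(44.91) = 34.29
  U: 0 + 2(44.91) = 89.81
  Q: 41.54 (inert)
Total out = 246.7 + 34.29 + 89.81 + 41.54 = 412.3 kmol/h.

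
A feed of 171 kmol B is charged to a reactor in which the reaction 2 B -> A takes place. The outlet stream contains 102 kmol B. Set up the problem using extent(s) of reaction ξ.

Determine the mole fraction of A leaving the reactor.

0.253

For B: n = n₀ − 2ξ → 102 = 171 − 2ξ, giving ξ = 34.5 kmol.
Outlet amounts (n = n₀ + ν ξ):
  B: 171 − 2(34.5) = 102
  A: 0 + 1(34.5) = 34.5
Total out = 136.5 kmol; y_A = 34.5 / 136.5 = 0.2527.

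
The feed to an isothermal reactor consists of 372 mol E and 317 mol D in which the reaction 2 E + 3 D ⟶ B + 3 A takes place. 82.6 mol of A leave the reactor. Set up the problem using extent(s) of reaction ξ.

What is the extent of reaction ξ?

ξ = 27.5 mol

For A: n = n₀ + 3ξ → 82.6 = 0 + 3ξ, giving ξ = 27.53 mol.
Outlet amounts (n = n₀ + ν ξ):
  E: 372 − 2(27.53) = 316.9
  D: 317 − 3(27.53) = 234.4
  B: 0 + 1(27.53) = 27.53
  A: 0 + 3(27.53) = 82.6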